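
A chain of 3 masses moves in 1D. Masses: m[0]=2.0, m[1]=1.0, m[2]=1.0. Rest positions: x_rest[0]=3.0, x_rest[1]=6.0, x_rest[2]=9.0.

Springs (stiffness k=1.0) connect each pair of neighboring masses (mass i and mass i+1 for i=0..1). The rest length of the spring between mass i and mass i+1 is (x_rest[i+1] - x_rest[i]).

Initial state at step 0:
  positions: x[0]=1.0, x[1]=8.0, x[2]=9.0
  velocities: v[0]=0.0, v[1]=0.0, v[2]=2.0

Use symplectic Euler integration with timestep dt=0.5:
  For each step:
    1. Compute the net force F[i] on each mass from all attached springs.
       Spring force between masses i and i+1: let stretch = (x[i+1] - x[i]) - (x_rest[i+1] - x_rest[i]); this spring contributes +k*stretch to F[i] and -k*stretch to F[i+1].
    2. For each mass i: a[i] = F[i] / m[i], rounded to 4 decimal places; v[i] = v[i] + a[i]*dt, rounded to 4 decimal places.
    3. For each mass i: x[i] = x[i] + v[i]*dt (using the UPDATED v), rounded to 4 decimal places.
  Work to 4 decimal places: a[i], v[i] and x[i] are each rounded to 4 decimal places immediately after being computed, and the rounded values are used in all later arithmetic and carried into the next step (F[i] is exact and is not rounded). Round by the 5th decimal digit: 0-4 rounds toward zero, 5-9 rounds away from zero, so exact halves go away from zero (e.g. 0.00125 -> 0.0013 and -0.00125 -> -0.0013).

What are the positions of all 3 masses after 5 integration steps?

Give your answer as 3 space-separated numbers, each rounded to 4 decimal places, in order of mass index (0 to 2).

Answer: 3.7062 7.2403 9.3477

Derivation:
Step 0: x=[1.0000 8.0000 9.0000] v=[0.0000 0.0000 2.0000]
Step 1: x=[1.5000 6.5000 10.5000] v=[1.0000 -3.0000 3.0000]
Step 2: x=[2.2500 4.7500 11.7500] v=[1.5000 -3.5000 2.5000]
Step 3: x=[2.9375 4.1250 12.0000] v=[1.3750 -1.2500 0.5000]
Step 4: x=[3.3985 5.1719 11.0313] v=[0.9219 2.0938 -1.9375]
Step 5: x=[3.7062 7.2403 9.3477] v=[0.6153 4.1368 -3.3672]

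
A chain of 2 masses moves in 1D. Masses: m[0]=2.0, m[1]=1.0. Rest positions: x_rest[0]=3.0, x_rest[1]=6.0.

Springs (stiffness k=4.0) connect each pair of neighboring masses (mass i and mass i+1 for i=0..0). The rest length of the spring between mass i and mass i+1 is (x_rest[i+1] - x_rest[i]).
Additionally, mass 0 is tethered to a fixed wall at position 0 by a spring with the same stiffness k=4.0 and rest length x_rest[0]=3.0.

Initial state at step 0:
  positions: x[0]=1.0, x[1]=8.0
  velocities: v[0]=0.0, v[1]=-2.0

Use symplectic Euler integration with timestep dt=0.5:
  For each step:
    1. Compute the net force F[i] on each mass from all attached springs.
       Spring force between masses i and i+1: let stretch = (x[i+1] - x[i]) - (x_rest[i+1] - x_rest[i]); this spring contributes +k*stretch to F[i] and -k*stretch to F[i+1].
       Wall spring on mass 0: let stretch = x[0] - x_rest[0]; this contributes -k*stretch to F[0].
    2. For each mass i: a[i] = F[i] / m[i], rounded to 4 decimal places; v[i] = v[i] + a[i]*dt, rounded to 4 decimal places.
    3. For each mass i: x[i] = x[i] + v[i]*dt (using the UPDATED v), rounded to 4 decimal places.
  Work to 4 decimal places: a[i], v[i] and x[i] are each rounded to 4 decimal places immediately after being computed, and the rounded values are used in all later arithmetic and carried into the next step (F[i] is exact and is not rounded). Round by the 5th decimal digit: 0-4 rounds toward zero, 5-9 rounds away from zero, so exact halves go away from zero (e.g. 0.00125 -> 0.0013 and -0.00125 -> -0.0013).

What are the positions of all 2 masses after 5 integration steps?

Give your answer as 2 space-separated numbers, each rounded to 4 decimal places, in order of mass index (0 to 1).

Step 0: x=[1.0000 8.0000] v=[0.0000 -2.0000]
Step 1: x=[4.0000 3.0000] v=[6.0000 -10.0000]
Step 2: x=[4.5000 2.0000] v=[1.0000 -2.0000]
Step 3: x=[1.5000 6.5000] v=[-6.0000 9.0000]
Step 4: x=[0.2500 9.0000] v=[-2.5000 5.0000]
Step 5: x=[3.2500 5.7500] v=[6.0000 -6.5000]

Answer: 3.2500 5.7500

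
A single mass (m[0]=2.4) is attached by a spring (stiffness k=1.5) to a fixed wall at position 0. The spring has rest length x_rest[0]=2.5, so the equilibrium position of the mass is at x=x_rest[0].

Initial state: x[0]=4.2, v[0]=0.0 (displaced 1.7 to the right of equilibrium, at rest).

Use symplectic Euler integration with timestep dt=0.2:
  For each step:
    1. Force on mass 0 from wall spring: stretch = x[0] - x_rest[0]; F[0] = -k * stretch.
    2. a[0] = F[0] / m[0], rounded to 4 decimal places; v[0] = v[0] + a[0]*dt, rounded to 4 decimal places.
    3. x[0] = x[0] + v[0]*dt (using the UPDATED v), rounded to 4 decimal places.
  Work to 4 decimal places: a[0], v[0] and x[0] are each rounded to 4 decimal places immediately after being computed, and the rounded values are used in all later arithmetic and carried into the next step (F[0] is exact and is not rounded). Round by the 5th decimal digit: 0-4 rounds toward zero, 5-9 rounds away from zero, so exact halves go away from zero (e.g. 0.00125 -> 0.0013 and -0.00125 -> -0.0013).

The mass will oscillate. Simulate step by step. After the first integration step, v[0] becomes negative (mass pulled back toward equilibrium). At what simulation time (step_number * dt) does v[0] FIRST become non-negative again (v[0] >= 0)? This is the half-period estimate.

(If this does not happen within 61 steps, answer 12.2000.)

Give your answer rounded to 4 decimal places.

Step 0: x=[4.2000] v=[0.0000]
Step 1: x=[4.1575] v=[-0.2125]
Step 2: x=[4.0736] v=[-0.4197]
Step 3: x=[3.9503] v=[-0.6164]
Step 4: x=[3.7908] v=[-0.7977]
Step 5: x=[3.5990] v=[-0.9591]
Step 6: x=[3.3797] v=[-1.0965]
Step 7: x=[3.1384] v=[-1.2065]
Step 8: x=[2.8811] v=[-1.2863]
Step 9: x=[2.6143] v=[-1.3339]
Step 10: x=[2.3447] v=[-1.3482]
Step 11: x=[2.0789] v=[-1.3288]
Step 12: x=[1.8237] v=[-1.2762]
Step 13: x=[1.5854] v=[-1.1917]
Step 14: x=[1.3699] v=[-1.0774]
Step 15: x=[1.1827] v=[-0.9361]
Step 16: x=[1.0284] v=[-0.7714]
Step 17: x=[0.9109] v=[-0.5874]
Step 18: x=[0.8331] v=[-0.3888]
Step 19: x=[0.7970] v=[-0.1804]
Step 20: x=[0.8035] v=[0.0325]
First v>=0 after going negative at step 20, time=4.0000

Answer: 4.0000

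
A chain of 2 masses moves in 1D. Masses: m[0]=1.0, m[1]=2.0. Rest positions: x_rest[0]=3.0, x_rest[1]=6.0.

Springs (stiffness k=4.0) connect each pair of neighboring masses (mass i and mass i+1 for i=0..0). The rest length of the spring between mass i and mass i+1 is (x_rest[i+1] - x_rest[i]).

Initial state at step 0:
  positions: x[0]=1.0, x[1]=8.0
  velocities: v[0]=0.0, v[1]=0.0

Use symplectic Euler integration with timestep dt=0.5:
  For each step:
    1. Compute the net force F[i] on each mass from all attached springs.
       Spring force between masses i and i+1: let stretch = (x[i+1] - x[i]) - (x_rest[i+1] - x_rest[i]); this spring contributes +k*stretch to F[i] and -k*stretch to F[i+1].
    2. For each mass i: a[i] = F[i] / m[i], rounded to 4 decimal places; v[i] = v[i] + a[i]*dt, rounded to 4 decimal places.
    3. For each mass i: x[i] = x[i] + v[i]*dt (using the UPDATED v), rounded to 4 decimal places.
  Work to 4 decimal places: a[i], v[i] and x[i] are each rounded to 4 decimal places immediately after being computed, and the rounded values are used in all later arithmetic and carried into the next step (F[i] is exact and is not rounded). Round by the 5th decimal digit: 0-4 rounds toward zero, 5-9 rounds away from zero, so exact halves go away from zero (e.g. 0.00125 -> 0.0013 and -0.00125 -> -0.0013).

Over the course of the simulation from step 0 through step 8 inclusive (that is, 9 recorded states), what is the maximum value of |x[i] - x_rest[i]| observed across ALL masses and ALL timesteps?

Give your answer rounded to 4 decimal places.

Answer: 4.0000

Derivation:
Step 0: x=[1.0000 8.0000] v=[0.0000 0.0000]
Step 1: x=[5.0000 6.0000] v=[8.0000 -4.0000]
Step 2: x=[7.0000 5.0000] v=[4.0000 -2.0000]
Step 3: x=[4.0000 6.5000] v=[-6.0000 3.0000]
Step 4: x=[0.5000 8.2500] v=[-7.0000 3.5000]
Step 5: x=[1.7500 7.6250] v=[2.5000 -1.2500]
Step 6: x=[5.8750 5.5625] v=[8.2500 -4.1250]
Step 7: x=[6.6875 5.1563] v=[1.6250 -0.8125]
Step 8: x=[2.9688 7.0157] v=[-7.4374 3.7187]
Max displacement = 4.0000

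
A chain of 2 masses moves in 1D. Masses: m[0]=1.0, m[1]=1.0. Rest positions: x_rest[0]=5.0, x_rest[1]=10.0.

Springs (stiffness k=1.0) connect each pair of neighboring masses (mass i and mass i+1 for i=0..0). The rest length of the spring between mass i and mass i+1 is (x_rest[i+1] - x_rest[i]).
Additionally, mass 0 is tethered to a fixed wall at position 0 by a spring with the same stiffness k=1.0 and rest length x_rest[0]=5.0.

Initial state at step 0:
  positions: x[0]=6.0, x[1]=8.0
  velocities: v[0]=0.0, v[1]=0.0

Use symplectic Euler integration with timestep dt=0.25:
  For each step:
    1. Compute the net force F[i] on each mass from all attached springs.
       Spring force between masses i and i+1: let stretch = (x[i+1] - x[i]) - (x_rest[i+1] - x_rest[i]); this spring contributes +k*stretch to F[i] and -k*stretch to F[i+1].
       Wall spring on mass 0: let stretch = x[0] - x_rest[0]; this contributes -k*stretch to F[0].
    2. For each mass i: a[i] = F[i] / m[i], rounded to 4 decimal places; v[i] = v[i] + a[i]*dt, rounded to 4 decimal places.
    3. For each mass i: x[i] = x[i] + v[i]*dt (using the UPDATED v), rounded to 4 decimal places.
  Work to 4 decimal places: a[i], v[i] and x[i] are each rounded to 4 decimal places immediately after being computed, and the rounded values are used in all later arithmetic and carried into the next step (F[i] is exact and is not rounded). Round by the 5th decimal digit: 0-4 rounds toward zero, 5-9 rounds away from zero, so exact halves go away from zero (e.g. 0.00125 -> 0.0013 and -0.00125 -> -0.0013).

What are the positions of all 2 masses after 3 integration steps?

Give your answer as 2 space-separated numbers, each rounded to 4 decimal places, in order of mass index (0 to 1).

Answer: 4.7078 8.9927

Derivation:
Step 0: x=[6.0000 8.0000] v=[0.0000 0.0000]
Step 1: x=[5.7500 8.1875] v=[-1.0000 0.7500]
Step 2: x=[5.2930 8.5352] v=[-1.8281 1.3906]
Step 3: x=[4.7078 8.9927] v=[-2.3408 1.8301]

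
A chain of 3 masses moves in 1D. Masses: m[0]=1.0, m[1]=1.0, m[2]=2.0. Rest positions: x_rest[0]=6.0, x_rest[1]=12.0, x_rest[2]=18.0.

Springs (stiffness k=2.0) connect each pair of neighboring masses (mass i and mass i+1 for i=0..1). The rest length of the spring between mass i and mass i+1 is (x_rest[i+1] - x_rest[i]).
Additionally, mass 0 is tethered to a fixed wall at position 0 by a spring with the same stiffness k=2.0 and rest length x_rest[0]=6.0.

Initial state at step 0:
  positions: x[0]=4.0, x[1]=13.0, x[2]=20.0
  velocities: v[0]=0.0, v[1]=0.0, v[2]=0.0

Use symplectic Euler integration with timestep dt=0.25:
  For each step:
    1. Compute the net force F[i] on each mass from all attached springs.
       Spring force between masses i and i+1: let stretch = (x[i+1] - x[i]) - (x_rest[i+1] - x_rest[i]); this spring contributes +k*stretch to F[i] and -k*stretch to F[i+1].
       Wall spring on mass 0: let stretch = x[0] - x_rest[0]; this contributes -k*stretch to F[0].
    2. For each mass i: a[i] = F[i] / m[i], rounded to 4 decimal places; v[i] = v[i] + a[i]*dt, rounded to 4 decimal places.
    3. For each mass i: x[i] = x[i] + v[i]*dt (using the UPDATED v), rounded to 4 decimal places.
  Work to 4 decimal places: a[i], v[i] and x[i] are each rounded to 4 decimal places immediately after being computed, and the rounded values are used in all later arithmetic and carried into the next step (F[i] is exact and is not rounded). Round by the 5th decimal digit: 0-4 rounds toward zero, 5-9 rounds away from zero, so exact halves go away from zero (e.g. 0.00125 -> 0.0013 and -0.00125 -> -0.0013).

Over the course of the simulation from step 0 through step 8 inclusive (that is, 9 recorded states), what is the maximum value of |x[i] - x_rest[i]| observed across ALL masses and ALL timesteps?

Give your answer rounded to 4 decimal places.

Answer: 2.3904

Derivation:
Step 0: x=[4.0000 13.0000 20.0000] v=[0.0000 0.0000 0.0000]
Step 1: x=[4.6250 12.7500 19.9375] v=[2.5000 -1.0000 -0.2500]
Step 2: x=[5.6875 12.3828 19.8008] v=[4.2500 -1.4688 -0.5469]
Step 3: x=[6.8760 12.1059 19.5755] v=[4.7539 -1.1075 -0.9014]
Step 4: x=[7.8587 12.1090 19.2583] v=[3.9309 0.0124 -1.2688]
Step 5: x=[8.3904 12.4745 18.8693] v=[2.1267 1.4619 -1.5561]
Step 6: x=[8.3838 13.1288 18.4556] v=[-0.0265 2.6173 -1.6548]
Step 7: x=[7.9223 13.8559 18.0840] v=[-1.8459 2.9082 -1.4865]
Step 8: x=[7.2122 14.3698 17.8231] v=[-2.8403 2.0555 -1.0435]
Max displacement = 2.3904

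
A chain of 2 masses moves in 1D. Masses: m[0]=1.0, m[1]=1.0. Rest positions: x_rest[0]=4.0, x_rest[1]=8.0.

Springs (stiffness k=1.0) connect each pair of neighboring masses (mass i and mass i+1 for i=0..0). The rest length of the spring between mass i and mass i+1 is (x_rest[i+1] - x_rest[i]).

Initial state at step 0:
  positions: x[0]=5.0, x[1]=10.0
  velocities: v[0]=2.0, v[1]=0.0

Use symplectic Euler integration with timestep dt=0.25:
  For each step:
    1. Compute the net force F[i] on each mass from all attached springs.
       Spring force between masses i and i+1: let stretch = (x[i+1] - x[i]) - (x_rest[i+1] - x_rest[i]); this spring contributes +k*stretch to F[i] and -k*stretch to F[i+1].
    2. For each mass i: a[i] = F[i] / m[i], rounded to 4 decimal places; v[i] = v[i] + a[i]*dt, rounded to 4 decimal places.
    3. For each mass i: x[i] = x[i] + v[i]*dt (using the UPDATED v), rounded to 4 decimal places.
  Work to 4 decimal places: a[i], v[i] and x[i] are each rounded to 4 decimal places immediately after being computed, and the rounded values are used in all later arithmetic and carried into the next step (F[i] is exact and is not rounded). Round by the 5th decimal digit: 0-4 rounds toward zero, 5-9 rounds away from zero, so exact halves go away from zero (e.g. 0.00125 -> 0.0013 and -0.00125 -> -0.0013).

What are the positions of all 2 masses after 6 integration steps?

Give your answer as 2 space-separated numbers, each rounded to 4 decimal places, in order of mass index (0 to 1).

Answer: 7.9506 10.0497

Derivation:
Step 0: x=[5.0000 10.0000] v=[2.0000 0.0000]
Step 1: x=[5.5625 9.9375] v=[2.2500 -0.2500]
Step 2: x=[6.1485 9.8516] v=[2.3438 -0.3438]
Step 3: x=[6.7159 9.7842] v=[2.2696 -0.2696]
Step 4: x=[7.2251 9.7750] v=[2.0367 -0.0367]
Step 5: x=[7.6437 9.8565] v=[1.6742 0.3258]
Step 6: x=[7.9506 10.0497] v=[1.2274 0.7726]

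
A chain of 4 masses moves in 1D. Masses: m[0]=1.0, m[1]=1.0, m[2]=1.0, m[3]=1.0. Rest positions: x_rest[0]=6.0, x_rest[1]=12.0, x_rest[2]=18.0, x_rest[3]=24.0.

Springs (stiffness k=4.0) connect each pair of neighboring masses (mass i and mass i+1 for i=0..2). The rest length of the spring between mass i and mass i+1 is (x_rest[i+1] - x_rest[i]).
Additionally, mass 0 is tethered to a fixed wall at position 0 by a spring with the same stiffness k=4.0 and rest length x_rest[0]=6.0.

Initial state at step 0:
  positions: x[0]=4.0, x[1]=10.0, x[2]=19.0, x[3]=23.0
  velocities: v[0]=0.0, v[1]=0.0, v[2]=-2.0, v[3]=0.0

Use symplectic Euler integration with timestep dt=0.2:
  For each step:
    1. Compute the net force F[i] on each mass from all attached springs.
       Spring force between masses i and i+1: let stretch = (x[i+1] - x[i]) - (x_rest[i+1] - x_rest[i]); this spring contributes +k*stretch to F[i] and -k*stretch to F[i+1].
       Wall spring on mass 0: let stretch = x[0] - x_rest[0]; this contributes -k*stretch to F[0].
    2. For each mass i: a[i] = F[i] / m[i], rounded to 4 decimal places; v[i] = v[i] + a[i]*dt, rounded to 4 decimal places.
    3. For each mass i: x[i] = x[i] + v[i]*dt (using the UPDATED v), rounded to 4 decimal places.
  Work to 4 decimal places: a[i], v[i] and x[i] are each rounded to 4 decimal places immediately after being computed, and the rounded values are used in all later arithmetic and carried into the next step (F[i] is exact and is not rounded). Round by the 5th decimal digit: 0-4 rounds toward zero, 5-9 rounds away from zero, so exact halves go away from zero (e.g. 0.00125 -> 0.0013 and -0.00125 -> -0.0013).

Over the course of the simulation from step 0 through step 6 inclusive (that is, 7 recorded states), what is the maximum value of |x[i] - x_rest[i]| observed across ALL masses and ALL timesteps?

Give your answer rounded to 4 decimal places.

Answer: 3.1208

Derivation:
Step 0: x=[4.0000 10.0000 19.0000 23.0000] v=[0.0000 0.0000 -2.0000 0.0000]
Step 1: x=[4.3200 10.4800 17.8000 23.3200] v=[1.6000 2.4000 -6.0000 1.6000]
Step 2: x=[4.9344 11.1456 16.3120 23.7168] v=[3.0720 3.3280 -7.4400 1.9840]
Step 3: x=[5.7531 11.6440 15.1821 23.8888] v=[4.0934 2.4922 -5.6493 0.8602]
Step 4: x=[6.5938 11.7660 14.8792 23.6278] v=[4.2036 0.6100 -1.5144 -1.3052]
Step 5: x=[7.2071 11.5586 15.4780 22.9270] v=[3.0663 -1.0372 2.9939 -3.5041]
Step 6: x=[7.3635 11.2820 16.6415 21.9943] v=[0.7818 -1.3829 5.8176 -4.6633]
Max displacement = 3.1208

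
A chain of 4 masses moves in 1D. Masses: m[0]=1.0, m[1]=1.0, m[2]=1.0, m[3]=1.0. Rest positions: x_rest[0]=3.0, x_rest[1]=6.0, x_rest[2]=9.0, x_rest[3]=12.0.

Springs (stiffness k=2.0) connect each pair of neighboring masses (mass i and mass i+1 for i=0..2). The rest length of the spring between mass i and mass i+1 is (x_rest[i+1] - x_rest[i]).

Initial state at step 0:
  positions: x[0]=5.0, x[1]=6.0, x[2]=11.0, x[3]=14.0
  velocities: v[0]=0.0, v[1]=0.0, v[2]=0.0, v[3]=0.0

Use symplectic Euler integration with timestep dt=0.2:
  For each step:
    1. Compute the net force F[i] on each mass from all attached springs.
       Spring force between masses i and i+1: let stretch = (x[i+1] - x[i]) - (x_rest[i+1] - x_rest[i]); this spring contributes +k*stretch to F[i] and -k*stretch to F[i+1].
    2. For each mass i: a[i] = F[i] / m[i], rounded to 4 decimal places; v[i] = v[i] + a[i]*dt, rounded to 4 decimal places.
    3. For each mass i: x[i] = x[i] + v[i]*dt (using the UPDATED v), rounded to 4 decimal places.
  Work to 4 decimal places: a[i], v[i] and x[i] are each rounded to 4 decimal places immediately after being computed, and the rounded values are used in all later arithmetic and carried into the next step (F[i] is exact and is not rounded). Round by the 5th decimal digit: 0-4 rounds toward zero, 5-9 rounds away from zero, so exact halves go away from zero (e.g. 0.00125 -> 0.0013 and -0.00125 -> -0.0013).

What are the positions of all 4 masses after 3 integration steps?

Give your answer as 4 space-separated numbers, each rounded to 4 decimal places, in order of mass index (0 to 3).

Answer: 4.2228 7.5555 10.2806 13.9411

Derivation:
Step 0: x=[5.0000 6.0000 11.0000 14.0000] v=[0.0000 0.0000 0.0000 0.0000]
Step 1: x=[4.8400 6.3200 10.8400 14.0000] v=[-0.8000 1.6000 -0.8000 0.0000]
Step 2: x=[4.5584 6.8832 10.5712 13.9872] v=[-1.4080 2.8160 -1.3440 -0.0640]
Step 3: x=[4.2228 7.5555 10.2806 13.9411] v=[-1.6781 3.3613 -1.4528 -0.2304]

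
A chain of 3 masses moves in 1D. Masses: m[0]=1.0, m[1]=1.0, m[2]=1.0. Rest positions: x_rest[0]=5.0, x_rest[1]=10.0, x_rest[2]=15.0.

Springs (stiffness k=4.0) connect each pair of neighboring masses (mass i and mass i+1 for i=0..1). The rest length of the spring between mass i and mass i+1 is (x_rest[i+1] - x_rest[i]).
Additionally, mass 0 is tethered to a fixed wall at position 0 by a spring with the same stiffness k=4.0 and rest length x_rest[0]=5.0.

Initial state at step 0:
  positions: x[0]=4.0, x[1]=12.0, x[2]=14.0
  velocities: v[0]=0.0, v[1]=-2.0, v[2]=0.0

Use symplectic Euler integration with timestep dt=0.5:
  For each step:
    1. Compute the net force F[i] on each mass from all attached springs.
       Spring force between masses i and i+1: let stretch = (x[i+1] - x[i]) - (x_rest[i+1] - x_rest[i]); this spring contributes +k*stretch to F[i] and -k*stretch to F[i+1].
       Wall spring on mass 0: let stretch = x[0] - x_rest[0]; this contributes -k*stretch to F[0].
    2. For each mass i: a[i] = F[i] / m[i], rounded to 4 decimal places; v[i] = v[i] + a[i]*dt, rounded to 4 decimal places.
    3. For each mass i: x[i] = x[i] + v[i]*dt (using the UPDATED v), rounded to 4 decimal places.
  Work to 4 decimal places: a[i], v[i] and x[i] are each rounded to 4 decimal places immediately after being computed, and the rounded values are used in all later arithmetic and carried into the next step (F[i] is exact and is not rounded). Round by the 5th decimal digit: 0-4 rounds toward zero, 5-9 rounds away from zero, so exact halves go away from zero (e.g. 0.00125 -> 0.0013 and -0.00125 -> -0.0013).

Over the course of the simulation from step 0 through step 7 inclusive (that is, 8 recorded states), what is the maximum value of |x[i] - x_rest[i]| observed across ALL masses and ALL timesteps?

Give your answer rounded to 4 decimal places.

Answer: 5.0000

Derivation:
Step 0: x=[4.0000 12.0000 14.0000] v=[0.0000 -2.0000 0.0000]
Step 1: x=[8.0000 5.0000 17.0000] v=[8.0000 -14.0000 6.0000]
Step 2: x=[1.0000 13.0000 13.0000] v=[-14.0000 16.0000 -8.0000]
Step 3: x=[5.0000 9.0000 14.0000] v=[8.0000 -8.0000 2.0000]
Step 4: x=[8.0000 6.0000 15.0000] v=[6.0000 -6.0000 2.0000]
Step 5: x=[1.0000 14.0000 12.0000] v=[-14.0000 16.0000 -6.0000]
Step 6: x=[6.0000 7.0000 16.0000] v=[10.0000 -14.0000 8.0000]
Step 7: x=[6.0000 8.0000 16.0000] v=[0.0000 2.0000 0.0000]
Max displacement = 5.0000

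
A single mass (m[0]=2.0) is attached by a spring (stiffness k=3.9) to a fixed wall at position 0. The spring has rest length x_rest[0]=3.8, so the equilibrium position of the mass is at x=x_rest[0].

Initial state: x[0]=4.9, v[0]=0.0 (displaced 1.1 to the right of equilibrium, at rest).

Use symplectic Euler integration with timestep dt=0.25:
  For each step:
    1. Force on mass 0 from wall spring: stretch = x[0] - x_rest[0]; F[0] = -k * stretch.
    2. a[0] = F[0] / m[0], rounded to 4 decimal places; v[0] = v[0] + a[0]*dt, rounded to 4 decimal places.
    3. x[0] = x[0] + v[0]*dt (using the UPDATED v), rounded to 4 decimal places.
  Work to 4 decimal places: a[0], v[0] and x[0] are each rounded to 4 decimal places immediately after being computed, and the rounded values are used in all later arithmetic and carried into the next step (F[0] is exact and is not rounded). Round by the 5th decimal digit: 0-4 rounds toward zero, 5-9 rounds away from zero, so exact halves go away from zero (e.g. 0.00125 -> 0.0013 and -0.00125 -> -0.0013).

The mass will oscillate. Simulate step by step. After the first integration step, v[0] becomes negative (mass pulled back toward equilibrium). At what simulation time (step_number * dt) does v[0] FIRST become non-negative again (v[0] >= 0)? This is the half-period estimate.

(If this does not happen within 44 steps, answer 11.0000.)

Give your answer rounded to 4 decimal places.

Answer: 2.2500

Derivation:
Step 0: x=[4.9000] v=[0.0000]
Step 1: x=[4.7659] v=[-0.5363]
Step 2: x=[4.5141] v=[-1.0072]
Step 3: x=[4.1753] v=[-1.3553]
Step 4: x=[3.7907] v=[-1.5383]
Step 5: x=[3.4073] v=[-1.5338]
Step 6: x=[3.0717] v=[-1.3424]
Step 7: x=[2.8249] v=[-0.9874]
Step 8: x=[2.6969] v=[-0.5121]
Step 9: x=[2.7033] v=[0.0257]
First v>=0 after going negative at step 9, time=2.2500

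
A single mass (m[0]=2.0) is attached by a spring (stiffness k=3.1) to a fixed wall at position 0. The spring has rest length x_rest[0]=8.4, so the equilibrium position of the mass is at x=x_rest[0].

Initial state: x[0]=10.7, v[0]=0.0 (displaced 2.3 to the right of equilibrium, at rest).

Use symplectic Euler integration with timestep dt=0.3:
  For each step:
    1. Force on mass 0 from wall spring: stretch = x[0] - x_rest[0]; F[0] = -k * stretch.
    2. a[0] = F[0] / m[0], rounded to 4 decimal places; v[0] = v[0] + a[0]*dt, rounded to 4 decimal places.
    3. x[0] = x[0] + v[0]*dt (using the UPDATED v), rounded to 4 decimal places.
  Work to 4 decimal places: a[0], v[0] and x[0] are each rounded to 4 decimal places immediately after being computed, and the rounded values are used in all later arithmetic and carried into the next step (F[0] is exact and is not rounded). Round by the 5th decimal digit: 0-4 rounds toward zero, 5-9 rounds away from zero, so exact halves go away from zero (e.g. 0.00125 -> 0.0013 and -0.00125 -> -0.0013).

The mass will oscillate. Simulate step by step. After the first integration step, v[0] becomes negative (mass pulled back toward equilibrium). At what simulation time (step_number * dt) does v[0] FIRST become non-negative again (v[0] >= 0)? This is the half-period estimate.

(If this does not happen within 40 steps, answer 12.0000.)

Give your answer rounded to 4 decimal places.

Step 0: x=[10.7000] v=[0.0000]
Step 1: x=[10.3792] v=[-1.0695]
Step 2: x=[9.7823] v=[-1.9898]
Step 3: x=[8.9925] v=[-2.6326]
Step 4: x=[8.1201] v=[-2.9081]
Step 5: x=[7.2867] v=[-2.7780]
Step 6: x=[6.6086] v=[-2.2603]
Step 7: x=[6.1804] v=[-1.4273]
Step 8: x=[6.0618] v=[-0.3952]
Step 9: x=[6.2694] v=[0.6921]
First v>=0 after going negative at step 9, time=2.7000

Answer: 2.7000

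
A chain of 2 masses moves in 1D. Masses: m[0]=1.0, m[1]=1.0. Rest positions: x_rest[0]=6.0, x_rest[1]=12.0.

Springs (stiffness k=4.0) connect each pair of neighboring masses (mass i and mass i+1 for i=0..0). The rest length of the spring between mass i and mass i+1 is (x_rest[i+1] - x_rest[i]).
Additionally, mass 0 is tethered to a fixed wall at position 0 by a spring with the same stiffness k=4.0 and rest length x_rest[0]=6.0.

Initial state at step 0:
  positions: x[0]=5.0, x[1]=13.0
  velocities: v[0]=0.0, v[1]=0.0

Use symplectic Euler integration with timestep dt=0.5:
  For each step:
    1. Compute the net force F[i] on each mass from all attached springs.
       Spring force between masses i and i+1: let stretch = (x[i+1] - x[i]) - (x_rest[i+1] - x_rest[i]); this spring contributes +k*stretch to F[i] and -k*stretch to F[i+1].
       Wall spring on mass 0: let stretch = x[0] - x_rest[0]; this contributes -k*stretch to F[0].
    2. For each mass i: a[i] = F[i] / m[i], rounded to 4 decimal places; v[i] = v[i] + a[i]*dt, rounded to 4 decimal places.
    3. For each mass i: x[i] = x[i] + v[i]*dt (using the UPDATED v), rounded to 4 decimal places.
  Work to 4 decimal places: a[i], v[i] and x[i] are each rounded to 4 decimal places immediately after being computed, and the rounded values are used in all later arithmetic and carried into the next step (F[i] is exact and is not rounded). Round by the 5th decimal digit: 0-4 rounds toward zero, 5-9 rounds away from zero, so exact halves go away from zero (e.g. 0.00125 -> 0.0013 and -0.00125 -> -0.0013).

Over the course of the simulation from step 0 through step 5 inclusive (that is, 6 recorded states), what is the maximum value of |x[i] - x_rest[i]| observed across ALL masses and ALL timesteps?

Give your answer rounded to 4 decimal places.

Step 0: x=[5.0000 13.0000] v=[0.0000 0.0000]
Step 1: x=[8.0000 11.0000] v=[6.0000 -4.0000]
Step 2: x=[6.0000 12.0000] v=[-4.0000 2.0000]
Step 3: x=[4.0000 13.0000] v=[-4.0000 2.0000]
Step 4: x=[7.0000 11.0000] v=[6.0000 -4.0000]
Step 5: x=[7.0000 11.0000] v=[0.0000 0.0000]
Max displacement = 2.0000

Answer: 2.0000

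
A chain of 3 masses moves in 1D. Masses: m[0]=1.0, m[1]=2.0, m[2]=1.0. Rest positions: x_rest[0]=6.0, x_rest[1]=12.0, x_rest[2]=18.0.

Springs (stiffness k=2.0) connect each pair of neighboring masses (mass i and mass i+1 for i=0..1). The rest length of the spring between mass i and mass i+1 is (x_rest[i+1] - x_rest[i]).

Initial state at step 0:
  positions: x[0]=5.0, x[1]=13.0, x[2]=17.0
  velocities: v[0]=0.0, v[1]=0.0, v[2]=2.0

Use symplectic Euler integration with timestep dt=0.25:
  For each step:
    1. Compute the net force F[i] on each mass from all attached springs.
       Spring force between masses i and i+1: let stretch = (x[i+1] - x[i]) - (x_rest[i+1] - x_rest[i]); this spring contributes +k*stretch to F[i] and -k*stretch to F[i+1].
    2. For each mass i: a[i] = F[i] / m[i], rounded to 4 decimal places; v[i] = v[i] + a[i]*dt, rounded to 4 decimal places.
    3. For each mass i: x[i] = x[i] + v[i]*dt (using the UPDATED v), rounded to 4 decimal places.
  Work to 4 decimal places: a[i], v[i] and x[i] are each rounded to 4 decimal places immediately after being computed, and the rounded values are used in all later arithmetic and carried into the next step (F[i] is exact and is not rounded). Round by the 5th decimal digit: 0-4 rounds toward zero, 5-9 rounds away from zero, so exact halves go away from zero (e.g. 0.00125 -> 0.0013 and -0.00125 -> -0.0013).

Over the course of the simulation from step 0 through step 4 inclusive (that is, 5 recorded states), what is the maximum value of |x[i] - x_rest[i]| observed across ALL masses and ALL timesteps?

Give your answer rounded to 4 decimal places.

Answer: 2.1109

Derivation:
Step 0: x=[5.0000 13.0000 17.0000] v=[0.0000 0.0000 2.0000]
Step 1: x=[5.2500 12.7500 17.7500] v=[1.0000 -1.0000 3.0000]
Step 2: x=[5.6875 12.3438 18.6250] v=[1.7500 -1.6250 3.5000]
Step 3: x=[6.2071 11.9141 19.4649] v=[2.0782 -1.7188 3.3594]
Step 4: x=[6.6900 11.5996 20.1109] v=[1.9317 -1.2579 2.5840]
Max displacement = 2.1109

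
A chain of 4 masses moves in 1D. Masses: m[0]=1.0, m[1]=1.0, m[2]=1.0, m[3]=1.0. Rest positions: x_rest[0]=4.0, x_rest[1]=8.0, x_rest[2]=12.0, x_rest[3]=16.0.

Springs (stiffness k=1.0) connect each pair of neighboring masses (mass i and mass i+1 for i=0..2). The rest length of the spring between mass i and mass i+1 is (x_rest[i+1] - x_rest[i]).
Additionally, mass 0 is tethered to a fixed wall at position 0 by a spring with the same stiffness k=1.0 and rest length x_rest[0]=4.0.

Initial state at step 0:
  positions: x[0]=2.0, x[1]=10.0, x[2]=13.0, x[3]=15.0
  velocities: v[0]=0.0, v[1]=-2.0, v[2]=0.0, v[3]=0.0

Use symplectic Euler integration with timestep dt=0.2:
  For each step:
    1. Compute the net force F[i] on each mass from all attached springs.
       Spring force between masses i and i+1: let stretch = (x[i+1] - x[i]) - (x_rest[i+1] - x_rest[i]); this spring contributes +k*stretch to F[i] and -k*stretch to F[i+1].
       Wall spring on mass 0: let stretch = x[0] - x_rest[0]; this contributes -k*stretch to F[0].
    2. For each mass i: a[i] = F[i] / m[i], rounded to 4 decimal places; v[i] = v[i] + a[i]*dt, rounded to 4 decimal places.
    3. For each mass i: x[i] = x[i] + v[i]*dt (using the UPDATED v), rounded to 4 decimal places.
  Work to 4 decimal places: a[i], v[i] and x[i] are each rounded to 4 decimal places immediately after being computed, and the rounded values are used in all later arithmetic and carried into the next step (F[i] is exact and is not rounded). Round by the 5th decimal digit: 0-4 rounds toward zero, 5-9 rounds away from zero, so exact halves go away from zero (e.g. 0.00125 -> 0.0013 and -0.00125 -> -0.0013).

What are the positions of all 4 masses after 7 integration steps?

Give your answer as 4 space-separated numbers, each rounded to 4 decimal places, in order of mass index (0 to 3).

Step 0: x=[2.0000 10.0000 13.0000 15.0000] v=[0.0000 -2.0000 0.0000 0.0000]
Step 1: x=[2.2400 9.4000 12.9600 15.0800] v=[1.2000 -3.0000 -0.2000 0.4000]
Step 2: x=[2.6768 8.6560 12.8624 15.2352] v=[2.1840 -3.7200 -0.4880 0.7760]
Step 3: x=[3.2457 7.8411 12.6915 15.4555] v=[2.8445 -4.0746 -0.8547 1.1014]
Step 4: x=[3.8686 7.0364 12.4371 15.7252] v=[3.1144 -4.0236 -1.2720 1.3486]
Step 5: x=[4.4634 6.3210 12.0982 16.0234] v=[2.9742 -3.5770 -1.6945 1.4910]
Step 6: x=[4.9540 5.7624 11.6852 16.3246] v=[2.4530 -2.7931 -2.0649 1.5060]
Step 7: x=[5.2788 5.4084 11.2209 16.6002] v=[1.6239 -1.7702 -2.3216 1.3781]

Answer: 5.2788 5.4084 11.2209 16.6002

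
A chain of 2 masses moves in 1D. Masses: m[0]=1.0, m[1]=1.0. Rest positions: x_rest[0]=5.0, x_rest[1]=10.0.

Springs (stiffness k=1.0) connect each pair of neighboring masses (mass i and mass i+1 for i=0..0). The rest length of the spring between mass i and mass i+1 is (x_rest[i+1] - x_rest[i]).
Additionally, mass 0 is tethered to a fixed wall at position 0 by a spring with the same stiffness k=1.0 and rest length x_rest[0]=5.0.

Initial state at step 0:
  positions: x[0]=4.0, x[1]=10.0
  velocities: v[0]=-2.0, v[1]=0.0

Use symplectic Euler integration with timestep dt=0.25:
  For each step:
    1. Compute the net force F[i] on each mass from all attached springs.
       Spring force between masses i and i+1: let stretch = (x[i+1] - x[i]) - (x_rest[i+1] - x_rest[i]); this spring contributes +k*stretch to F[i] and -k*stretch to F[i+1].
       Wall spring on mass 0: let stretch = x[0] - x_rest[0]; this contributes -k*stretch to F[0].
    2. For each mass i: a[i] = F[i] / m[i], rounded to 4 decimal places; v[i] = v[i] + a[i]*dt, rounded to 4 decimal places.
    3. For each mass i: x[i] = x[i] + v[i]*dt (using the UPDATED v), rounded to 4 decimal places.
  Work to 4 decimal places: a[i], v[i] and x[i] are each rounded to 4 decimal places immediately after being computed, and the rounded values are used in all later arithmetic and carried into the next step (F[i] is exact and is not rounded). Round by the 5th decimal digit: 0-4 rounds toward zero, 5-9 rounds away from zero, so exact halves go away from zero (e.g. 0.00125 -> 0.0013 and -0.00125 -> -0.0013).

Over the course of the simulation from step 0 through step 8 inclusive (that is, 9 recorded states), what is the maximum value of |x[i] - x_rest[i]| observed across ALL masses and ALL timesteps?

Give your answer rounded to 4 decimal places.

Step 0: x=[4.0000 10.0000] v=[-2.0000 0.0000]
Step 1: x=[3.6250 9.9375] v=[-1.5000 -0.2500]
Step 2: x=[3.4180 9.7930] v=[-0.8281 -0.5781]
Step 3: x=[3.3958 9.5625] v=[-0.0889 -0.9219]
Step 4: x=[3.5468 9.2591] v=[0.6038 -1.2136]
Step 5: x=[3.8331 8.9112] v=[1.1452 -1.3917]
Step 6: x=[4.1972 8.5584] v=[1.4565 -1.4112]
Step 7: x=[4.5716 8.2455] v=[1.4975 -1.2515]
Step 8: x=[4.8899 8.0155] v=[1.2731 -0.9200]
Max displacement = 1.9845

Answer: 1.9845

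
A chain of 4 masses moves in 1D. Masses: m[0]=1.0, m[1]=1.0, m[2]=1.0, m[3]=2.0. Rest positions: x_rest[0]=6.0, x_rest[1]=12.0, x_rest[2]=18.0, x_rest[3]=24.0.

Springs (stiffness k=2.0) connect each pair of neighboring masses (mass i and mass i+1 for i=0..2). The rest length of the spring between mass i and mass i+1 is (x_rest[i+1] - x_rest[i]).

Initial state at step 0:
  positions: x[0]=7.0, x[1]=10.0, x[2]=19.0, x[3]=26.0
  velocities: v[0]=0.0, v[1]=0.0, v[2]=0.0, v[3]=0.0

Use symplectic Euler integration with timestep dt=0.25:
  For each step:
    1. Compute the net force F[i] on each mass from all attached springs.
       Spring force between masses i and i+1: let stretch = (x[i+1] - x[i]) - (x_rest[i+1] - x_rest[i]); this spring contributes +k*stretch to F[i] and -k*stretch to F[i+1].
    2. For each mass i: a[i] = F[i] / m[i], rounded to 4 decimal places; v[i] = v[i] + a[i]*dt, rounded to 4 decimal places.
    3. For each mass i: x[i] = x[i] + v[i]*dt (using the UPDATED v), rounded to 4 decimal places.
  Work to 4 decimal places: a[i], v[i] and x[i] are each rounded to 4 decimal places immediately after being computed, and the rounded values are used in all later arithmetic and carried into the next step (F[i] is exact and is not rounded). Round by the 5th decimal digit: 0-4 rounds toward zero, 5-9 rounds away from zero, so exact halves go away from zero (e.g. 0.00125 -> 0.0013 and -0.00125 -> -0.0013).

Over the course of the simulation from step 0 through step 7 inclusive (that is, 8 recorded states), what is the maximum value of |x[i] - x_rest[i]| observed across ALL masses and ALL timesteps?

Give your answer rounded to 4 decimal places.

Answer: 2.4722

Derivation:
Step 0: x=[7.0000 10.0000 19.0000 26.0000] v=[0.0000 0.0000 0.0000 0.0000]
Step 1: x=[6.6250 10.7500 18.7500 25.9375] v=[-1.5000 3.0000 -1.0000 -0.2500]
Step 2: x=[6.0156 11.9844 18.3984 25.8008] v=[-2.4375 4.9375 -1.4063 -0.5469]
Step 3: x=[5.4023 13.2744 18.1704 25.5764] v=[-2.4531 5.1601 -0.9121 -0.8975]
Step 4: x=[5.0230 14.1924 18.2561 25.2642] v=[-1.5171 3.6721 0.3429 -1.2490]
Step 5: x=[5.0399 14.4722 18.7099 24.8890] v=[0.0676 1.1193 1.8151 -1.5010]
Step 6: x=[5.4859 14.1027 19.4064 24.5026] v=[1.7838 -1.4780 2.7858 -1.5458]
Step 7: x=[6.2590 13.3191 20.0769 24.1726] v=[3.0922 -3.1346 2.6821 -1.3199]
Max displacement = 2.4722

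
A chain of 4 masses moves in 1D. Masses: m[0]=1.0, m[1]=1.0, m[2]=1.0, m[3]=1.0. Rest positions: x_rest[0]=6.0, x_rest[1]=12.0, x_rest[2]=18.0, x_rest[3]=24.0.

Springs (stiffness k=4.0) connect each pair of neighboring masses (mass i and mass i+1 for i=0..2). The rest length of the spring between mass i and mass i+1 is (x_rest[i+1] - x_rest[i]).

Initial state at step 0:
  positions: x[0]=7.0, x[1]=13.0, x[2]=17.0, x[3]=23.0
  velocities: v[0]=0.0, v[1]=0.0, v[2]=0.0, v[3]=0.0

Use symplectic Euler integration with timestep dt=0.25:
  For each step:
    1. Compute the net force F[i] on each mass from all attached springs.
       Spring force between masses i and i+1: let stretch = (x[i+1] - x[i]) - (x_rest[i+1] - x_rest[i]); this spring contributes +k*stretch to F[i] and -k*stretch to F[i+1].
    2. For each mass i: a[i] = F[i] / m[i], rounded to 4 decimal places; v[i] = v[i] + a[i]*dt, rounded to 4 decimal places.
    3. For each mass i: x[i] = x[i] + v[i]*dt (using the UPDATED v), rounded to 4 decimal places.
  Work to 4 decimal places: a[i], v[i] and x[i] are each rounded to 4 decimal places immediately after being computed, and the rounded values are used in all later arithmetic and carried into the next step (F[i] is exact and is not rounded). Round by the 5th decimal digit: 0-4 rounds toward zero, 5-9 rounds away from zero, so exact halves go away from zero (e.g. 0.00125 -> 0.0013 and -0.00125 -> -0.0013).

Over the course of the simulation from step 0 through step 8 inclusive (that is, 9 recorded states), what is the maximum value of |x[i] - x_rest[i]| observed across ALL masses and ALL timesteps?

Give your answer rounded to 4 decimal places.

Answer: 1.3321

Derivation:
Step 0: x=[7.0000 13.0000 17.0000 23.0000] v=[0.0000 0.0000 0.0000 0.0000]
Step 1: x=[7.0000 12.5000 17.5000 23.0000] v=[0.0000 -2.0000 2.0000 0.0000]
Step 2: x=[6.8750 11.8750 18.1250 23.1250] v=[-0.5000 -2.5000 2.5000 0.5000]
Step 3: x=[6.5000 11.5625 18.4375 23.5000] v=[-1.5000 -1.2500 1.2500 1.5000]
Step 4: x=[5.8906 11.7031 18.2969 24.1094] v=[-2.4375 0.5625 -0.5625 2.4375]
Step 5: x=[5.2344 12.0391 17.9610 24.7657] v=[-2.6250 1.3438 -1.3438 2.6250]
Step 6: x=[4.7793 12.1544 17.8458 25.2208] v=[-1.8203 0.4610 -0.4610 1.8203]
Step 7: x=[4.6680 11.8487 18.1515 25.3321] v=[-0.4452 -1.2227 1.2226 0.4453]
Step 8: x=[4.8519 11.3236 18.6766 25.1483] v=[0.7355 -2.1006 2.1004 -0.7353]
Max displacement = 1.3321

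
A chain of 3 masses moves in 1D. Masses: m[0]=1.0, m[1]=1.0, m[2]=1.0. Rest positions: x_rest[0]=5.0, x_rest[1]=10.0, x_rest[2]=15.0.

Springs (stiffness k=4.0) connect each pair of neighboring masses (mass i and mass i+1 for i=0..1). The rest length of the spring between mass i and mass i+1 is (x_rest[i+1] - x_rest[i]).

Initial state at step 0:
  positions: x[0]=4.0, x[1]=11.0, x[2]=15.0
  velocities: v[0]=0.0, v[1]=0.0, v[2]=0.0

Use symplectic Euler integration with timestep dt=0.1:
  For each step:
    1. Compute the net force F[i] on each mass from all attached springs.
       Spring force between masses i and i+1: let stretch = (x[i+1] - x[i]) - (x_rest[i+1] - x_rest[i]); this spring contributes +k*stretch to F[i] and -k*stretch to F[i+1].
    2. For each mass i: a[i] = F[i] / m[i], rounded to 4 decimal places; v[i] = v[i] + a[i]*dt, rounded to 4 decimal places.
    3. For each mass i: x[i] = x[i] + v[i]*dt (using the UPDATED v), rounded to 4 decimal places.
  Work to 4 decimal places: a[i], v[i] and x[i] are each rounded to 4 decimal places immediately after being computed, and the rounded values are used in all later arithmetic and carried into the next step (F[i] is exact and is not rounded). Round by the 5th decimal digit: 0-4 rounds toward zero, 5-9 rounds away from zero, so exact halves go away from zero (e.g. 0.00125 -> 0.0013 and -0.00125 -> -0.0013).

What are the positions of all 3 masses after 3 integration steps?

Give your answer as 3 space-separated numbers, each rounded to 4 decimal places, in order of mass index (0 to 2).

Step 0: x=[4.0000 11.0000 15.0000] v=[0.0000 0.0000 0.0000]
Step 1: x=[4.0800 10.8800 15.0400] v=[0.8000 -1.2000 0.4000]
Step 2: x=[4.2320 10.6544 15.1136] v=[1.5200 -2.2560 0.7360]
Step 3: x=[4.4409 10.3503 15.2088] v=[2.0890 -3.0413 0.9523]

Answer: 4.4409 10.3503 15.2088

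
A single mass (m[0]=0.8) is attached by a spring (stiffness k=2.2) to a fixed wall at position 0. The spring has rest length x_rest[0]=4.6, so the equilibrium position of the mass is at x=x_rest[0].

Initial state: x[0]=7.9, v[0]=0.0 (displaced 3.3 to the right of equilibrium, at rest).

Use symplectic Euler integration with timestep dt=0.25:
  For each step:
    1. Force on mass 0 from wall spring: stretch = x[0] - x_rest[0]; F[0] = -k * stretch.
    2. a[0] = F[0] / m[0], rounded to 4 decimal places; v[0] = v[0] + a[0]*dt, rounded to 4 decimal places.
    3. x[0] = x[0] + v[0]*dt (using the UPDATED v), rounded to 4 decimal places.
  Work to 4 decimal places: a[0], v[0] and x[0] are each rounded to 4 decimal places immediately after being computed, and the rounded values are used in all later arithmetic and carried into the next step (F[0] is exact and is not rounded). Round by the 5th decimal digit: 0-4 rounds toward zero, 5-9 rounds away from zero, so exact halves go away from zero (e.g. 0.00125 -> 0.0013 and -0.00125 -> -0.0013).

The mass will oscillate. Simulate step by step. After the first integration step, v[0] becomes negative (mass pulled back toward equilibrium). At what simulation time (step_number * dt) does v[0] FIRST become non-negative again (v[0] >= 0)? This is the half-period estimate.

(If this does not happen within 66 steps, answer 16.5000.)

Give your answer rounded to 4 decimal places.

Step 0: x=[7.9000] v=[0.0000]
Step 1: x=[7.3328] v=[-2.2688]
Step 2: x=[6.2959] v=[-4.1476]
Step 3: x=[4.9675] v=[-5.3135]
Step 4: x=[3.5760] v=[-5.5662]
Step 5: x=[2.3605] v=[-4.8622]
Step 6: x=[1.5299] v=[-3.3226]
Step 7: x=[1.2269] v=[-1.2119]
Step 8: x=[1.5037] v=[1.1071]
First v>=0 after going negative at step 8, time=2.0000

Answer: 2.0000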